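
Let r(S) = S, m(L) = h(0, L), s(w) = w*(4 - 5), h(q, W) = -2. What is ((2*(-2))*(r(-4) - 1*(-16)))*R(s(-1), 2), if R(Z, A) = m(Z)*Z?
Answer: 96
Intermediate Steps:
s(w) = -w (s(w) = w*(-1) = -w)
m(L) = -2
R(Z, A) = -2*Z
((2*(-2))*(r(-4) - 1*(-16)))*R(s(-1), 2) = ((2*(-2))*(-4 - 1*(-16)))*(-(-2)*(-1)) = (-4*(-4 + 16))*(-2*1) = -4*12*(-2) = -48*(-2) = 96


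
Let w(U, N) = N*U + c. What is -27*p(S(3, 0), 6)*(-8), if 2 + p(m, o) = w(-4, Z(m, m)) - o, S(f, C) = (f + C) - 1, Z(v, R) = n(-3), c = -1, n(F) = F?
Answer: 648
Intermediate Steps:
Z(v, R) = -3
w(U, N) = -1 + N*U (w(U, N) = N*U - 1 = -1 + N*U)
S(f, C) = -1 + C + f (S(f, C) = (C + f) - 1 = -1 + C + f)
p(m, o) = 9 - o (p(m, o) = -2 + ((-1 - 3*(-4)) - o) = -2 + ((-1 + 12) - o) = -2 + (11 - o) = 9 - o)
-27*p(S(3, 0), 6)*(-8) = -27*(9 - 1*6)*(-8) = -27*(9 - 6)*(-8) = -27*3*(-8) = -81*(-8) = 648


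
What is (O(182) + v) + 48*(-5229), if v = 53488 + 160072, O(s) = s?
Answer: -37250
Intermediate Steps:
v = 213560
(O(182) + v) + 48*(-5229) = (182 + 213560) + 48*(-5229) = 213742 - 250992 = -37250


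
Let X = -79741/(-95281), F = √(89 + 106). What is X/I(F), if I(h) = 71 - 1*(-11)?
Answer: 79741/7813042 ≈ 0.010206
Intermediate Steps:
F = √195 ≈ 13.964
I(h) = 82 (I(h) = 71 + 11 = 82)
X = 79741/95281 (X = -79741*(-1/95281) = 79741/95281 ≈ 0.83690)
X/I(F) = (79741/95281)/82 = (79741/95281)*(1/82) = 79741/7813042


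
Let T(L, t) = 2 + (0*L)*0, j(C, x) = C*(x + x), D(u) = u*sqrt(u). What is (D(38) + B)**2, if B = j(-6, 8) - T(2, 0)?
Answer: 64476 - 7448*sqrt(38) ≈ 18563.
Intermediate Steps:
D(u) = u**(3/2)
j(C, x) = 2*C*x (j(C, x) = C*(2*x) = 2*C*x)
T(L, t) = 2 (T(L, t) = 2 + 0*0 = 2 + 0 = 2)
B = -98 (B = 2*(-6)*8 - 1*2 = -96 - 2 = -98)
(D(38) + B)**2 = (38**(3/2) - 98)**2 = (38*sqrt(38) - 98)**2 = (-98 + 38*sqrt(38))**2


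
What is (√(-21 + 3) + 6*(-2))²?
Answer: 126 - 72*I*√2 ≈ 126.0 - 101.82*I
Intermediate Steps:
(√(-21 + 3) + 6*(-2))² = (√(-18) - 12)² = (3*I*√2 - 12)² = (-12 + 3*I*√2)²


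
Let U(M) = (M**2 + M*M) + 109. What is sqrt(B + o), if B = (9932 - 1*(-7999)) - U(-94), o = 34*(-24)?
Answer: 3*I*sqrt(74) ≈ 25.807*I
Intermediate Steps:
o = -816
U(M) = 109 + 2*M**2 (U(M) = (M**2 + M**2) + 109 = 2*M**2 + 109 = 109 + 2*M**2)
B = 150 (B = (9932 - 1*(-7999)) - (109 + 2*(-94)**2) = (9932 + 7999) - (109 + 2*8836) = 17931 - (109 + 17672) = 17931 - 1*17781 = 17931 - 17781 = 150)
sqrt(B + o) = sqrt(150 - 816) = sqrt(-666) = 3*I*sqrt(74)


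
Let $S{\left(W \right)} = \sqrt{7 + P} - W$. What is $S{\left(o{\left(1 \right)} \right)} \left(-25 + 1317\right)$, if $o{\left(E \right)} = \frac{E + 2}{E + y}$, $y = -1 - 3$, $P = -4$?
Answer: $1292 + 1292 \sqrt{3} \approx 3529.8$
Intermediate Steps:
$y = -4$
$o{\left(E \right)} = \frac{2 + E}{-4 + E}$ ($o{\left(E \right)} = \frac{E + 2}{E - 4} = \frac{2 + E}{-4 + E}$)
$S{\left(W \right)} = \sqrt{3} - W$ ($S{\left(W \right)} = \sqrt{7 - 4} - W = \sqrt{3} - W$)
$S{\left(o{\left(1 \right)} \right)} \left(-25 + 1317\right) = \left(\sqrt{3} - \frac{2 + 1}{-4 + 1}\right) \left(-25 + 1317\right) = \left(\sqrt{3} - \frac{1}{-3} \cdot 3\right) 1292 = \left(\sqrt{3} - \left(- \frac{1}{3}\right) 3\right) 1292 = \left(\sqrt{3} - -1\right) 1292 = \left(\sqrt{3} + 1\right) 1292 = \left(1 + \sqrt{3}\right) 1292 = 1292 + 1292 \sqrt{3}$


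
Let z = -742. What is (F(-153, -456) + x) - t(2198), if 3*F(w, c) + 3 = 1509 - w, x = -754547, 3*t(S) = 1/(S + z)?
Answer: -3293445793/4368 ≈ -7.5399e+5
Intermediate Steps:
t(S) = 1/(3*(-742 + S)) (t(S) = 1/(3*(S - 742)) = 1/(3*(-742 + S)))
F(w, c) = 502 - w/3 (F(w, c) = -1 + (1509 - w)/3 = -1 + (503 - w/3) = 502 - w/3)
(F(-153, -456) + x) - t(2198) = ((502 - ⅓*(-153)) - 754547) - 1/(3*(-742 + 2198)) = ((502 + 51) - 754547) - 1/(3*1456) = (553 - 754547) - 1/(3*1456) = -753994 - 1*1/4368 = -753994 - 1/4368 = -3293445793/4368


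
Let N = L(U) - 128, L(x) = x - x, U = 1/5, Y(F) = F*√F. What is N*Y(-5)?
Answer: 640*I*√5 ≈ 1431.1*I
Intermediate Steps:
Y(F) = F^(3/2)
U = ⅕ ≈ 0.20000
L(x) = 0
N = -128 (N = 0 - 128 = -128)
N*Y(-5) = -(-640)*I*√5 = 640*I*√5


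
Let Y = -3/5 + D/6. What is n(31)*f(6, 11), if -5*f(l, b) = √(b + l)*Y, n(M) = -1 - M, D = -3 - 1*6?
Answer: -336*√17/25 ≈ -55.415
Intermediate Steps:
D = -9 (D = -3 - 6 = -9)
Y = -21/10 (Y = -3/5 - 9/6 = -3*⅕ - 9*⅙ = -⅗ - 3/2 = -21/10 ≈ -2.1000)
f(l, b) = 21*√(b + l)/50 (f(l, b) = -√(b + l)*(-21)/(5*10) = -(-21)*√(b + l)/50 = 21*√(b + l)/50)
n(31)*f(6, 11) = (-1 - 1*31)*(21*√(11 + 6)/50) = (-1 - 31)*(21*√17/50) = -336*√17/25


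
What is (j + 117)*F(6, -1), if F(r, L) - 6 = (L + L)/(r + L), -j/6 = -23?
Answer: 1428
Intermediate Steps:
j = 138 (j = -6*(-23) = 138)
F(r, L) = 6 + 2*L/(L + r) (F(r, L) = 6 + (L + L)/(r + L) = 6 + (2*L)/(L + r) = 6 + 2*L/(L + r))
(j + 117)*F(6, -1) = (138 + 117)*(2*(3*6 + 4*(-1))/(-1 + 6)) = 255*(2*(18 - 4)/5) = 255*(2*(⅕)*14) = 255*(28/5) = 1428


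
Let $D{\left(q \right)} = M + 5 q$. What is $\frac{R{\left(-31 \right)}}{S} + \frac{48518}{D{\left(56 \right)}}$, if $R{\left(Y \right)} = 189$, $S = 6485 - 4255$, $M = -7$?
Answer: $\frac{108246737}{608790} \approx 177.81$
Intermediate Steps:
$S = 2230$ ($S = 6485 - 4255 = 2230$)
$D{\left(q \right)} = -7 + 5 q$
$\frac{R{\left(-31 \right)}}{S} + \frac{48518}{D{\left(56 \right)}} = \frac{189}{2230} + \frac{48518}{-7 + 5 \cdot 56} = 189 \cdot \frac{1}{2230} + \frac{48518}{-7 + 280} = \frac{189}{2230} + \frac{48518}{273} = \frac{108246737}{608790}$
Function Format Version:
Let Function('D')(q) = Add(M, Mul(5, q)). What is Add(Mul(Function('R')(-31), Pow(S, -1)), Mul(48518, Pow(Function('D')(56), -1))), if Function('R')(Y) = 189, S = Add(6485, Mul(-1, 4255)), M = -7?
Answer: Rational(108246737, 608790) ≈ 177.81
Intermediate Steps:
S = 2230 (S = Add(6485, -4255) = 2230)
Function('D')(q) = Add(-7, Mul(5, q))
Add(Mul(Function('R')(-31), Pow(S, -1)), Mul(48518, Pow(Function('D')(56), -1))) = Add(Mul(189, Pow(2230, -1)), Mul(48518, Pow(Add(-7, Mul(5, 56)), -1))) = Add(Mul(189, Rational(1, 2230)), Mul(48518, Pow(Add(-7, 280), -1))) = Add(Rational(189, 2230), Mul(48518, Pow(273, -1))) = Add(Rational(189, 2230), Mul(48518, Rational(1, 273))) = Add(Rational(189, 2230), Rational(48518, 273)) = Rational(108246737, 608790)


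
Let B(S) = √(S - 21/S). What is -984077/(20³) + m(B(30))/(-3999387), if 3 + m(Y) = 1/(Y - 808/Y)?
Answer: -1311901578933/10665032000 + √2930/31143226569 ≈ -123.01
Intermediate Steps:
m(Y) = -3 + 1/(Y - 808/Y)
-984077/(20³) + m(B(30))/(-3999387) = -984077/(20³) + ((2424 + √(30 - 21/30) - 3*(√(30 - 21/30))²)/(-808 + (√(30 - 21/30))²))/(-3999387) = -984077/8000 + ((2424 + √(30 - 21*1/30) - 3*(√(30 - 21*1/30))²)/(-808 + (√(30 - 21*1/30))²))*(-1/3999387) = -984077*1/8000 + ((2424 + √(30 - 7/10) - 3*(√(30 - 7/10))²)/(-808 + (√(30 - 7/10))²))*(-1/3999387) = -984077/8000 + ((2424 + √(293/10) - 3*(√(293/10))²)/(-808 + (√(293/10))²))*(-1/3999387) = -984077/8000 + ((2424 + √2930/10 - 3*(√2930/10)²)/(-808 + (√2930/10)²))*(-1/3999387) = -984077/8000 + ((2424 + √2930/10 - 3*293/10)/(-808 + 293/10))*(-1/3999387) = -984077/8000 + ((2424 + √2930/10 - 879/10)/(-7787/10))*(-1/3999387) = -984077/8000 - 10*(23361/10 + √2930/10)/7787*(-1/3999387) = -984077/8000 + (-3 - √2930/7787)*(-1/3999387) = -984077/8000 + (1/1333129 + √2930/31143226569) = -1311901578933/10665032000 + √2930/31143226569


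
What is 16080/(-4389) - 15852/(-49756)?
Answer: -8696453/2599751 ≈ -3.3451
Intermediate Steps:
16080/(-4389) - 15852/(-49756) = 16080*(-1/4389) - 15852*(-1/49756) = -5360/1463 + 3963/12439 = -8696453/2599751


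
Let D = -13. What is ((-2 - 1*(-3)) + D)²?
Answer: 144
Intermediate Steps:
((-2 - 1*(-3)) + D)² = ((-2 - 1*(-3)) - 13)² = ((-2 + 3) - 13)² = (1 - 13)² = (-12)² = 144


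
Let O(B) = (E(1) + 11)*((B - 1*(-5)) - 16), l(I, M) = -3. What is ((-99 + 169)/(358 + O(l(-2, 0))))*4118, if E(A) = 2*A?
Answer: 72065/44 ≈ 1637.8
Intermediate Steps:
O(B) = -143 + 13*B (O(B) = (2*1 + 11)*((B - 1*(-5)) - 16) = (2 + 11)*((B + 5) - 16) = 13*((5 + B) - 16) = 13*(-11 + B) = -143 + 13*B)
((-99 + 169)/(358 + O(l(-2, 0))))*4118 = ((-99 + 169)/(358 + (-143 + 13*(-3))))*4118 = (70/(358 + (-143 - 39)))*4118 = (70/(358 - 182))*4118 = (70/176)*4118 = (70*(1/176))*4118 = (35/88)*4118 = 72065/44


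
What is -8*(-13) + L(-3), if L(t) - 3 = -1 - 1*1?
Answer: 105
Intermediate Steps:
L(t) = 1 (L(t) = 3 + (-1 - 1*1) = 3 + (-1 - 1) = 3 - 2 = 1)
-8*(-13) + L(-3) = -8*(-13) + 1 = 104 + 1 = 105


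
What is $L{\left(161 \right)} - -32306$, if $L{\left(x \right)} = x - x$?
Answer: $32306$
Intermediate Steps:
$L{\left(x \right)} = 0$
$L{\left(161 \right)} - -32306 = 0 - -32306 = 0 + 32306 = 32306$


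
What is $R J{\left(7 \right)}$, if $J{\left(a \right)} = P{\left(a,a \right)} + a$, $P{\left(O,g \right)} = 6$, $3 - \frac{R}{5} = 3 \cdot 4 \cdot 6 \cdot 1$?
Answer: $-4485$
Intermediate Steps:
$R = -345$ ($R = 15 - 5 \cdot 3 \cdot 4 \cdot 6 \cdot 1 = 15 - 5 \cdot 3 \cdot 24 \cdot 1 = 15 - 5 \cdot 72 \cdot 1 = 15 - 360 = -345$)
$J{\left(a \right)} = 6 + a$
$R J{\left(7 \right)} = - 345 \left(6 + 7\right) = \left(-345\right) 13 = -4485$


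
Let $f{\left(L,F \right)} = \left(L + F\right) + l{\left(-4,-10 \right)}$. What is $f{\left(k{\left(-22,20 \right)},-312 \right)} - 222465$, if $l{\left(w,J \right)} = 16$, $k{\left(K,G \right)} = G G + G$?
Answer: $-222341$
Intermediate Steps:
$k{\left(K,G \right)} = G + G^{2}$ ($k{\left(K,G \right)} = G^{2} + G = G + G^{2}$)
$f{\left(L,F \right)} = 16 + F + L$ ($f{\left(L,F \right)} = \left(L + F\right) + 16 = \left(F + L\right) + 16 = 16 + F + L$)
$f{\left(k{\left(-22,20 \right)},-312 \right)} - 222465 = \left(16 - 312 + 20 \left(1 + 20\right)\right) - 222465 = \left(16 - 312 + 20 \cdot 21\right) - 222465 = \left(16 - 312 + 420\right) - 222465 = 124 - 222465 = -222341$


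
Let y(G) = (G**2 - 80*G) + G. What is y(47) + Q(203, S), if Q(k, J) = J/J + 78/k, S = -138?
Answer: -305031/203 ≈ -1502.6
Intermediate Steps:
Q(k, J) = 1 + 78/k
y(G) = G**2 - 79*G
y(47) + Q(203, S) = 47*(-79 + 47) + (78 + 203)/203 = 47*(-32) + (1/203)*281 = -1504 + 281/203 = -305031/203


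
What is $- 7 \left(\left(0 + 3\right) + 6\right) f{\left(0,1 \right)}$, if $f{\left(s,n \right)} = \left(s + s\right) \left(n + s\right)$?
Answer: $0$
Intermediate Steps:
$f{\left(s,n \right)} = 2 s \left(n + s\right)$
$- 7 \left(\left(0 + 3\right) + 6\right) f{\left(0,1 \right)} = - 7 \left(\left(0 + 3\right) + 6\right) 2 \cdot 0 \left(1 + 0\right) = - 7 \left(3 + 6\right) 2 \cdot 0 \cdot 1 = \left(-7\right) 9 \cdot 0 = \left(-63\right) 0 = 0$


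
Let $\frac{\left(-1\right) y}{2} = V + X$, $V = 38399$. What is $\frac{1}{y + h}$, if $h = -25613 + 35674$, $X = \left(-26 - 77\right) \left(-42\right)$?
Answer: $- \frac{1}{75389} \approx -1.3265 \cdot 10^{-5}$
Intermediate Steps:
$X = 4326$ ($X = \left(-103\right) \left(-42\right) = 4326$)
$h = 10061$
$y = -85450$ ($y = - 2 \left(38399 + 4326\right) = \left(-2\right) 42725 = -85450$)
$\frac{1}{y + h} = \frac{1}{-85450 + 10061} = \frac{1}{-75389} = - \frac{1}{75389}$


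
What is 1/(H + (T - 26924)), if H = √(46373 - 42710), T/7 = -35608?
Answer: -92060/25425129579 - √407/25425129579 ≈ -3.6216e-6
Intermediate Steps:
T = -249256 (T = 7*(-35608) = -249256)
H = 3*√407 (H = √3663 = 3*√407 ≈ 60.523)
1/(H + (T - 26924)) = 1/(3*√407 + (-249256 - 26924)) = 1/(3*√407 - 276180) = 1/(-276180 + 3*√407)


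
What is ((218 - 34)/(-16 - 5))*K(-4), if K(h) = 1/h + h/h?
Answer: -46/7 ≈ -6.5714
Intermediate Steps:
K(h) = 1 + 1/h (K(h) = 1/h + 1 = 1 + 1/h)
((218 - 34)/(-16 - 5))*K(-4) = ((218 - 34)/(-16 - 5))*((1 - 4)/(-4)) = (184/(-21))*(-1/4*(-3)) = (184*(-1/21))*(3/4) = -184/21*3/4 = -46/7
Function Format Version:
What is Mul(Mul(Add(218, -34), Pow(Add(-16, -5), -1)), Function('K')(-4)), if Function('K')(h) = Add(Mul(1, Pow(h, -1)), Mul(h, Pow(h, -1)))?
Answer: Rational(-46, 7) ≈ -6.5714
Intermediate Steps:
Function('K')(h) = Add(1, Pow(h, -1)) (Function('K')(h) = Add(Pow(h, -1), 1) = Add(1, Pow(h, -1)))
Mul(Mul(Add(218, -34), Pow(Add(-16, -5), -1)), Function('K')(-4)) = Mul(Mul(Add(218, -34), Pow(Add(-16, -5), -1)), Mul(Pow(-4, -1), Add(1, -4))) = Mul(Mul(184, Pow(-21, -1)), Mul(Rational(-1, 4), -3)) = Mul(Mul(184, Rational(-1, 21)), Rational(3, 4)) = Mul(Rational(-184, 21), Rational(3, 4)) = Rational(-46, 7)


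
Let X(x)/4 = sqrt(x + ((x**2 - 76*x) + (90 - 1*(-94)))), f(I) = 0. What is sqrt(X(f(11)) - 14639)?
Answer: sqrt(-14639 + 8*sqrt(46)) ≈ 120.77*I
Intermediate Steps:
X(x) = 4*sqrt(184 + x**2 - 75*x) (X(x) = 4*sqrt(x + ((x**2 - 76*x) + (90 - 1*(-94)))) = 4*sqrt(x + ((x**2 - 76*x) + (90 + 94))) = 4*sqrt(x + ((x**2 - 76*x) + 184)) = 4*sqrt(x + (184 + x**2 - 76*x)) = 4*sqrt(184 + x**2 - 75*x))
sqrt(X(f(11)) - 14639) = sqrt(4*sqrt(184 + 0**2 - 75*0) - 14639) = sqrt(4*sqrt(184 + 0 + 0) - 14639) = sqrt(4*sqrt(184) - 14639) = sqrt(4*(2*sqrt(46)) - 14639) = sqrt(8*sqrt(46) - 14639) = sqrt(-14639 + 8*sqrt(46))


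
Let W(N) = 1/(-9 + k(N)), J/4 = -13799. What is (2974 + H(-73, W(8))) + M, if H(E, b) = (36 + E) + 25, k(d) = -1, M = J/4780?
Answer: 3525791/1195 ≈ 2950.5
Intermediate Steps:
J = -55196 (J = 4*(-13799) = -55196)
M = -13799/1195 (M = -55196/4780 = -55196*1/4780 = -13799/1195 ≈ -11.547)
W(N) = -⅒ (W(N) = 1/(-9 - 1) = 1/(-10) = -⅒)
H(E, b) = 61 + E
(2974 + H(-73, W(8))) + M = (2974 + (61 - 73)) - 13799/1195 = (2974 - 12) - 13799/1195 = 2962 - 13799/1195 = 3525791/1195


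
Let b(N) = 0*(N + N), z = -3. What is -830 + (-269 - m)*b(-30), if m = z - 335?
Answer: -830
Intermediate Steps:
b(N) = 0 (b(N) = 0*(2*N) = 0)
m = -338 (m = -3 - 335 = -338)
-830 + (-269 - m)*b(-30) = -830 + (-269 - 1*(-338))*0 = -830 + (-269 + 338)*0 = -830 + 69*0 = -830 + 0 = -830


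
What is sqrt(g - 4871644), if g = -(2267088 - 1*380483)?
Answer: I*sqrt(6758249) ≈ 2599.7*I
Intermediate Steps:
g = -1886605 (g = -(2267088 - 380483) = -1*1886605 = -1886605)
sqrt(g - 4871644) = sqrt(-1886605 - 4871644) = sqrt(-6758249) = I*sqrt(6758249)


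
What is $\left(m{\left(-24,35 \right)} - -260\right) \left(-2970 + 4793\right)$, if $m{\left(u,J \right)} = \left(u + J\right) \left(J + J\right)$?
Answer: $1877690$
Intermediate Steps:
$m{\left(u,J \right)} = 2 J \left(J + u\right)$ ($m{\left(u,J \right)} = \left(J + u\right) 2 J = 2 J \left(J + u\right)$)
$\left(m{\left(-24,35 \right)} - -260\right) \left(-2970 + 4793\right) = \left(2 \cdot 35 \left(35 - 24\right) - -260\right) \left(-2970 + 4793\right) = \left(2 \cdot 35 \cdot 11 + 260\right) 1823 = \left(770 + 260\right) 1823 = 1030 \cdot 1823 = 1877690$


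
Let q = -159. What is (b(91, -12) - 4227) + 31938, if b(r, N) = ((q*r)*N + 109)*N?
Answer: -2057133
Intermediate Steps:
b(r, N) = N*(109 - 159*N*r) (b(r, N) = ((-159*r)*N + 109)*N = (-159*N*r + 109)*N = (109 - 159*N*r)*N = N*(109 - 159*N*r))
(b(91, -12) - 4227) + 31938 = (-12*(109 - 159*(-12)*91) - 4227) + 31938 = (-12*(109 + 173628) - 4227) + 31938 = (-12*173737 - 4227) + 31938 = (-2084844 - 4227) + 31938 = -2089071 + 31938 = -2057133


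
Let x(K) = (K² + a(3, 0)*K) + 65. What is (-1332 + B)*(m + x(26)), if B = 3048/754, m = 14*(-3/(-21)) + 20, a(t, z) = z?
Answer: -381988320/377 ≈ -1.0132e+6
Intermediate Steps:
x(K) = 65 + K² (x(K) = (K² + 0*K) + 65 = (K² + 0) + 65 = K² + 65 = 65 + K²)
m = 22 (m = 14*(-3*(-1/21)) + 20 = 14*(⅐) + 20 = 2 + 20 = 22)
B = 1524/377 (B = 3048*(1/754) = 1524/377 ≈ 4.0424)
(-1332 + B)*(m + x(26)) = (-1332 + 1524/377)*(22 + (65 + 26²)) = -500640*(22 + (65 + 676))/377 = -500640*(22 + 741)/377 = -500640/377*763 = -381988320/377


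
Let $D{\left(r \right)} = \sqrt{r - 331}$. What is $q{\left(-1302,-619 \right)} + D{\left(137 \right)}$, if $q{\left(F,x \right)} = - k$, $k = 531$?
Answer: $-531 + i \sqrt{194} \approx -531.0 + 13.928 i$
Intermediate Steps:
$D{\left(r \right)} = \sqrt{-331 + r}$
$q{\left(F,x \right)} = -531$ ($q{\left(F,x \right)} = \left(-1\right) 531 = -531$)
$q{\left(-1302,-619 \right)} + D{\left(137 \right)} = -531 + \sqrt{-331 + 137} = -531 + \sqrt{-194} = -531 + i \sqrt{194}$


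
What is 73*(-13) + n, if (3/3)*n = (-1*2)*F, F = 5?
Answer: -959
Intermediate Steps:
n = -10 (n = -1*2*5 = -2*5 = -10)
73*(-13) + n = 73*(-13) - 10 = -949 - 10 = -959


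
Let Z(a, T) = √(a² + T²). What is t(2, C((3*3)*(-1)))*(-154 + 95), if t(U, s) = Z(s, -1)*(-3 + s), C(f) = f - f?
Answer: 177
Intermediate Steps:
C(f) = 0
Z(a, T) = √(T² + a²)
t(U, s) = √(1 + s²)*(-3 + s) (t(U, s) = √((-1)² + s²)*(-3 + s) = √(1 + s²)*(-3 + s))
t(2, C((3*3)*(-1)))*(-154 + 95) = (√(1 + 0²)*(-3 + 0))*(-154 + 95) = (√(1 + 0)*(-3))*(-59) = (√1*(-3))*(-59) = (1*(-3))*(-59) = -3*(-59) = 177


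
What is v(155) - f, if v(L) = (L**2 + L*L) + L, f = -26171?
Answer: 74376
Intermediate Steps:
v(L) = L + 2*L**2 (v(L) = (L**2 + L**2) + L = 2*L**2 + L = L + 2*L**2)
v(155) - f = 155*(1 + 2*155) - 1*(-26171) = 155*(1 + 310) + 26171 = 155*311 + 26171 = 48205 + 26171 = 74376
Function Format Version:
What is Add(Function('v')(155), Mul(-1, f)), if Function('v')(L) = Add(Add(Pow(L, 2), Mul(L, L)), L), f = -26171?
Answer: 74376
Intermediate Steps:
Function('v')(L) = Add(L, Mul(2, Pow(L, 2))) (Function('v')(L) = Add(Add(Pow(L, 2), Pow(L, 2)), L) = Add(Mul(2, Pow(L, 2)), L) = Add(L, Mul(2, Pow(L, 2))))
Add(Function('v')(155), Mul(-1, f)) = Add(Mul(155, Add(1, Mul(2, 155))), Mul(-1, -26171)) = Add(Mul(155, Add(1, 310)), 26171) = Add(Mul(155, 311), 26171) = Add(48205, 26171) = 74376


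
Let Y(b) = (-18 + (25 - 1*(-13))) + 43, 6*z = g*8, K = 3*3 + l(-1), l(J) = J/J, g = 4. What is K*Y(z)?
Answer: 630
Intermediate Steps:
l(J) = 1
K = 10 (K = 3*3 + 1 = 9 + 1 = 10)
z = 16/3 (z = (4*8)/6 = (⅙)*32 = 16/3 ≈ 5.3333)
Y(b) = 63 (Y(b) = (-18 + (25 + 13)) + 43 = (-18 + 38) + 43 = 20 + 43 = 63)
K*Y(z) = 10*63 = 630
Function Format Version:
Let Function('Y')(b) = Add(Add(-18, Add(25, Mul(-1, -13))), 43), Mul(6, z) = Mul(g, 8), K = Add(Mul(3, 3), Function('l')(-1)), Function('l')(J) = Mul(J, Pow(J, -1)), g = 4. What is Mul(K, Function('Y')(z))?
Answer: 630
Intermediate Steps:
Function('l')(J) = 1
K = 10 (K = Add(Mul(3, 3), 1) = Add(9, 1) = 10)
z = Rational(16, 3) (z = Mul(Rational(1, 6), Mul(4, 8)) = Mul(Rational(1, 6), 32) = Rational(16, 3) ≈ 5.3333)
Function('Y')(b) = 63 (Function('Y')(b) = Add(Add(-18, Add(25, 13)), 43) = Add(Add(-18, 38), 43) = Add(20, 43) = 63)
Mul(K, Function('Y')(z)) = Mul(10, 63) = 630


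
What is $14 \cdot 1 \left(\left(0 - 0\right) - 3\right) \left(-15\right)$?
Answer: $630$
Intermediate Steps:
$14 \cdot 1 \left(\left(0 - 0\right) - 3\right) \left(-15\right) = 14 \cdot 1 \left(\left(0 + 0\right) - 3\right) \left(-15\right) = 14 \cdot 1 \left(0 - 3\right) \left(-15\right) = 14 \cdot 1 \left(-3\right) \left(-15\right) = 14 \left(-3\right) \left(-15\right) = \left(-42\right) \left(-15\right) = 630$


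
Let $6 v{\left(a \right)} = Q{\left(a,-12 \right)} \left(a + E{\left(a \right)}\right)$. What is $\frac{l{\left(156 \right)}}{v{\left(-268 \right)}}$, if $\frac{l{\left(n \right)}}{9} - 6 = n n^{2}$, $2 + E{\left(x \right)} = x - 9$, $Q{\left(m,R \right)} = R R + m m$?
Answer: $- \frac{51251697}{9841624} \approx -5.2076$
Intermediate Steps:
$Q{\left(m,R \right)} = R^{2} + m^{2}$
$E{\left(x \right)} = -11 + x$ ($E{\left(x \right)} = -2 + \left(x - 9\right) = -2 + \left(-9 + x\right) = -11 + x$)
$v{\left(a \right)} = \frac{\left(-11 + 2 a\right) \left(144 + a^{2}\right)}{6}$ ($v{\left(a \right)} = \frac{\left(\left(-12\right)^{2} + a^{2}\right) \left(a + \left(-11 + a\right)\right)}{6} = \frac{\left(144 + a^{2}\right) \left(-11 + 2 a\right)}{6} = \frac{\left(-11 + 2 a\right) \left(144 + a^{2}\right)}{6}$)
$l{\left(n \right)} = 54 + 9 n^{3}$ ($l{\left(n \right)} = 54 + 9 n n^{2} = 54 + 9 n^{3}$)
$\frac{l{\left(156 \right)}}{v{\left(-268 \right)}} = \frac{54 + 9 \cdot 156^{3}}{\frac{1}{6} \left(-11 + 2 \left(-268\right)\right) \left(144 + \left(-268\right)^{2}\right)} = \frac{54 + 9 \cdot 3796416}{\frac{1}{6} \left(-11 - 536\right) \left(144 + 71824\right)} = \frac{54 + 34167744}{\frac{1}{6} \left(-547\right) 71968} = \frac{34167798}{- \frac{19683248}{3}} = 34167798 \left(- \frac{3}{19683248}\right) = - \frac{51251697}{9841624}$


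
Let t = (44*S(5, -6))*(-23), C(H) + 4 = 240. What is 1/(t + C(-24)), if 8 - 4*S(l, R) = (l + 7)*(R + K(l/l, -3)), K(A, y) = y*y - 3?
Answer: -1/1788 ≈ -0.00055928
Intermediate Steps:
K(A, y) = -3 + y² (K(A, y) = y² - 3 = -3 + y²)
C(H) = 236 (C(H) = -4 + 240 = 236)
S(l, R) = 2 - (6 + R)*(7 + l)/4 (S(l, R) = 2 - (l + 7)*(R + (-3 + (-3)²))/4 = 2 - (7 + l)*(R + (-3 + 9))/4 = 2 - (7 + l)*(R + 6)/4 = 2 - (7 + l)*(6 + R)/4 = 2 - (6 + R)*(7 + l)/4)
t = -2024 (t = (44*(-17/2 - 7/4*(-6) - 3/2*5 - ¼*(-6)*5))*(-23) = (44*(-17/2 + 21/2 - 15/2 + 15/2))*(-23) = (44*2)*(-23) = 88*(-23) = -2024)
1/(t + C(-24)) = 1/(-2024 + 236) = 1/(-1788) = -1/1788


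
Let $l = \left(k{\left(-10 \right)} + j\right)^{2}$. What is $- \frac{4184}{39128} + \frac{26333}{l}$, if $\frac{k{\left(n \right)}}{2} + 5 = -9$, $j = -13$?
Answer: $\frac{127915540}{8221771} \approx 15.558$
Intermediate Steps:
$k{\left(n \right)} = -28$ ($k{\left(n \right)} = -10 + 2 \left(-9\right) = -10 - 18 = -28$)
$l = 1681$ ($l = \left(-28 - 13\right)^{2} = \left(-41\right)^{2} = 1681$)
$- \frac{4184}{39128} + \frac{26333}{l} = - \frac{4184}{39128} + \frac{26333}{1681} = \left(-4184\right) \frac{1}{39128} + 26333 \cdot \frac{1}{1681} = - \frac{523}{4891} + \frac{26333}{1681} = \frac{127915540}{8221771}$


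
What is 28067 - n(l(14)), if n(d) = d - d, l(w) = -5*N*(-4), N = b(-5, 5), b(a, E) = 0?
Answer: 28067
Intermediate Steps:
N = 0
l(w) = 0 (l(w) = -5*0*(-4) = 0*(-4) = 0)
n(d) = 0
28067 - n(l(14)) = 28067 - 1*0 = 28067 + 0 = 28067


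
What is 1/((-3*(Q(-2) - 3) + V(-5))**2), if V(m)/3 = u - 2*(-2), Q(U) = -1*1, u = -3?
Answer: 1/225 ≈ 0.0044444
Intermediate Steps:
Q(U) = -1
V(m) = 3 (V(m) = 3*(-3 - 2*(-2)) = 3*(-3 + 4) = 3*1 = 3)
1/((-3*(Q(-2) - 3) + V(-5))**2) = 1/((-3*(-1 - 3) + 3)**2) = 1/((-3*(-4) + 3)**2) = 1/((12 + 3)**2) = 1/(15**2) = 1/225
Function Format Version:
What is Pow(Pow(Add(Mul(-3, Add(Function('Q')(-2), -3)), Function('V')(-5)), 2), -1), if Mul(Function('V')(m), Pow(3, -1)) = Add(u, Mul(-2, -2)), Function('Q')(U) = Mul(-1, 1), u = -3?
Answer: Rational(1, 225) ≈ 0.0044444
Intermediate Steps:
Function('Q')(U) = -1
Function('V')(m) = 3 (Function('V')(m) = Mul(3, Add(-3, Mul(-2, -2))) = Mul(3, Add(-3, 4)) = Mul(3, 1) = 3)
Pow(Pow(Add(Mul(-3, Add(Function('Q')(-2), -3)), Function('V')(-5)), 2), -1) = Pow(Pow(Add(Mul(-3, Add(-1, -3)), 3), 2), -1) = Pow(Pow(Add(Mul(-3, -4), 3), 2), -1) = Pow(Pow(Add(12, 3), 2), -1) = Pow(Pow(15, 2), -1) = Pow(225, -1) = Rational(1, 225)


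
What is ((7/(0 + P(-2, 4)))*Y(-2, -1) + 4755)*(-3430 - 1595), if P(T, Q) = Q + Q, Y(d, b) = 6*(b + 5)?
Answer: -23999400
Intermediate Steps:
Y(d, b) = 30 + 6*b (Y(d, b) = 6*(5 + b) = 30 + 6*b)
P(T, Q) = 2*Q
((7/(0 + P(-2, 4)))*Y(-2, -1) + 4755)*(-3430 - 1595) = ((7/(0 + 2*4))*(30 + 6*(-1)) + 4755)*(-3430 - 1595) = ((7/(0 + 8))*(30 - 6) + 4755)*(-5025) = ((7/8)*24 + 4755)*(-5025) = (21 + 4755)*(-5025) = 4776*(-5025) = -23999400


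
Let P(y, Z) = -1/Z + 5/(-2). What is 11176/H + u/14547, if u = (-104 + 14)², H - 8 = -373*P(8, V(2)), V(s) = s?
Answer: 57235324/5464823 ≈ 10.473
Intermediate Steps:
P(y, Z) = -5/2 - 1/Z (P(y, Z) = -1/Z + 5*(-½) = -1/Z - 5/2 = -5/2 - 1/Z)
H = 1127 (H = 8 - 373*(-5/2 - 1/2) = 8 - 373*(-5/2 - 1*½) = 8 - 373*(-5/2 - ½) = 8 - 373*(-3) = 8 + 1119 = 1127)
u = 8100 (u = (-90)² = 8100)
11176/H + u/14547 = 11176/1127 + 8100/14547 = 11176*(1/1127) + 8100*(1/14547) = 11176/1127 + 2700/4849 = 57235324/5464823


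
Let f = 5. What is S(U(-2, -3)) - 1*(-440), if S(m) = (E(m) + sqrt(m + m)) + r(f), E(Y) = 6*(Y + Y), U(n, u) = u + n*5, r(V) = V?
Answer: 289 + I*sqrt(26) ≈ 289.0 + 5.099*I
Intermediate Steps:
U(n, u) = u + 5*n
E(Y) = 12*Y (E(Y) = 6*(2*Y) = 12*Y)
S(m) = 5 + 12*m + sqrt(2)*sqrt(m) (S(m) = (12*m + sqrt(m + m)) + 5 = (12*m + sqrt(2*m)) + 5 = (12*m + sqrt(2)*sqrt(m)) + 5 = 5 + 12*m + sqrt(2)*sqrt(m))
S(U(-2, -3)) - 1*(-440) = (5 + 12*(-3 + 5*(-2)) + sqrt(2)*sqrt(-3 + 5*(-2))) - 1*(-440) = (5 + 12*(-3 - 10) + sqrt(2)*sqrt(-3 - 10)) + 440 = (5 + 12*(-13) + sqrt(2)*sqrt(-13)) + 440 = (5 - 156 + sqrt(2)*(I*sqrt(13))) + 440 = (5 - 156 + I*sqrt(26)) + 440 = (-151 + I*sqrt(26)) + 440 = 289 + I*sqrt(26)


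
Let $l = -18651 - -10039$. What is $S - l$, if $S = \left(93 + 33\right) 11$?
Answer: $9998$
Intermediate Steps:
$l = -8612$ ($l = -18651 + 10039 = -8612$)
$S = 1386$ ($S = 126 \cdot 11 = 1386$)
$S - l = 1386 - -8612 = 1386 + 8612 = 9998$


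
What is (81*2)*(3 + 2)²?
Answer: 4050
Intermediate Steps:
(81*2)*(3 + 2)² = 162*5² = 162*25 = 4050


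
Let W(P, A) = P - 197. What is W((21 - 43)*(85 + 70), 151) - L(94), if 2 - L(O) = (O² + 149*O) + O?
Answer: 19327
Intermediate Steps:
L(O) = 2 - O² - 150*O (L(O) = 2 - ((O² + 149*O) + O) = 2 - (O² + 150*O) = 2 + (-O² - 150*O) = 2 - O² - 150*O)
W(P, A) = -197 + P
W((21 - 43)*(85 + 70), 151) - L(94) = (-197 + (21 - 43)*(85 + 70)) - (2 - 1*94² - 150*94) = (-197 - 22*155) - (2 - 1*8836 - 14100) = (-197 - 3410) - (2 - 8836 - 14100) = -3607 - 1*(-22934) = -3607 + 22934 = 19327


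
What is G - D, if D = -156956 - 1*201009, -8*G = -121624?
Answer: 373168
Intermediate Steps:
G = 15203 (G = -⅛*(-121624) = 15203)
D = -357965 (D = -156956 - 201009 = -357965)
G - D = 15203 - 1*(-357965) = 15203 + 357965 = 373168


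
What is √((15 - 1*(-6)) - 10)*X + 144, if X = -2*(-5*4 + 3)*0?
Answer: 144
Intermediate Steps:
X = 0 (X = -2*(-20 + 3)*0 = -2*(-17)*0 = 34*0 = 0)
√((15 - 1*(-6)) - 10)*X + 144 = √((15 - 1*(-6)) - 10)*0 + 144 = √((15 + 6) - 10)*0 + 144 = √(21 - 10)*0 + 144 = √11*0 + 144 = 0 + 144 = 144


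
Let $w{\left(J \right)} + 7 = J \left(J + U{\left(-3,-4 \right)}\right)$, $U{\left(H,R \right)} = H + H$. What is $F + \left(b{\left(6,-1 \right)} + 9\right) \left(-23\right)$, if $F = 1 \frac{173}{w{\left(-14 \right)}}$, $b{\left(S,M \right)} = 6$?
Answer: $- \frac{94012}{273} \approx -344.37$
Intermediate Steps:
$U{\left(H,R \right)} = 2 H$
$w{\left(J \right)} = -7 + J \left(-6 + J\right)$ ($w{\left(J \right)} = -7 + J \left(J + 2 \left(-3\right)\right) = -7 + J \left(J - 6\right) = -7 + J \left(-6 + J\right)$)
$F = \frac{173}{273}$ ($F = 1 \frac{173}{-7 + \left(-14\right)^{2} - -84} = 1 \frac{173}{-7 + 196 + 84} = 1 \cdot \frac{173}{273} = \frac{173}{273} \approx 0.6337$)
$F + \left(b{\left(6,-1 \right)} + 9\right) \left(-23\right) = \frac{173}{273} + \left(6 + 9\right) \left(-23\right) = \frac{173}{273} + 15 \left(-23\right) = \frac{173}{273} - 345 = - \frac{94012}{273}$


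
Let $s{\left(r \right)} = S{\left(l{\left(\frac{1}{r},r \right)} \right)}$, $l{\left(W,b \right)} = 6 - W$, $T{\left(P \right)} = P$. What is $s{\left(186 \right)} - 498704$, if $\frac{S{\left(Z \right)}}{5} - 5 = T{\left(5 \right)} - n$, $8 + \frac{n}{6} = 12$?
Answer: $-498774$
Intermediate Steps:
$n = 24$ ($n = -48 + 6 \cdot 12 = -48 + 72 = 24$)
$S{\left(Z \right)} = -70$ ($S{\left(Z \right)} = 25 + 5 \left(5 - 24\right) = 25 + 5 \left(-19\right) = 25 - 95 = -70$)
$s{\left(r \right)} = -70$
$s{\left(186 \right)} - 498704 = -70 - 498704 = -498774$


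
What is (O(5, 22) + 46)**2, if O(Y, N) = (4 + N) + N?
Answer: 8836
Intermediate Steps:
O(Y, N) = 4 + 2*N
(O(5, 22) + 46)**2 = ((4 + 2*22) + 46)**2 = ((4 + 44) + 46)**2 = (48 + 46)**2 = 94**2 = 8836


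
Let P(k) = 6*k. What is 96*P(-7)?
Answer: -4032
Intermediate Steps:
96*P(-7) = 96*(6*(-7)) = 96*(-42) = -4032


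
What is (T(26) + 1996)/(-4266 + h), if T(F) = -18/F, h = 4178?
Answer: -25939/1144 ≈ -22.674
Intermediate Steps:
(T(26) + 1996)/(-4266 + h) = (-18/26 + 1996)/(-4266 + 4178) = (-18*1/26 + 1996)/(-88) = (-9/13 + 1996)*(-1/88) = (25939/13)*(-1/88) = -25939/1144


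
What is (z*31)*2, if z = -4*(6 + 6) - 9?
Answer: -3534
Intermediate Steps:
z = -57 (z = -4*12 - 9 = -48 - 9 = -57)
(z*31)*2 = -57*31*2 = -1767*2 = -3534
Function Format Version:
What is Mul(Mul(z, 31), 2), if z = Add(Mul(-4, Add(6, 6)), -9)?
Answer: -3534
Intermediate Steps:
z = -57 (z = Add(Mul(-4, 12), -9) = Add(-48, -9) = -57)
Mul(Mul(z, 31), 2) = Mul(Mul(-57, 31), 2) = Mul(-1767, 2) = -3534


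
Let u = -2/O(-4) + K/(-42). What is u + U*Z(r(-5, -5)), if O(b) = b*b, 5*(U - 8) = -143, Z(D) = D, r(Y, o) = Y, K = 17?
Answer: 17215/168 ≈ 102.47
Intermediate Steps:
U = -103/5 (U = 8 + (⅕)*(-143) = 8 - 143/5 = -103/5 ≈ -20.600)
O(b) = b²
u = -89/168 (u = -2/((-4)²) + 17/(-42) = -2/16 + 17*(-1/42) = -2*1/16 - 17/42 = -⅛ - 17/42 = -89/168 ≈ -0.52976)
u + U*Z(r(-5, -5)) = -89/168 - 103/5*(-5) = -89/168 + 103 = 17215/168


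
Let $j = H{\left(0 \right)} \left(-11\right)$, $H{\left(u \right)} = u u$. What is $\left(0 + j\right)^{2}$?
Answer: $0$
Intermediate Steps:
$H{\left(u \right)} = u^{2}$
$j = 0$ ($j = 0^{2} \left(-11\right) = 0 \left(-11\right) = 0$)
$\left(0 + j\right)^{2} = \left(0 + 0\right)^{2} = 0^{2} = 0$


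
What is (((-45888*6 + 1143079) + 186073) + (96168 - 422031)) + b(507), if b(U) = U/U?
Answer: 727962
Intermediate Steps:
b(U) = 1
(((-45888*6 + 1143079) + 186073) + (96168 - 422031)) + b(507) = (((-45888*6 + 1143079) + 186073) + (96168 - 422031)) + 1 = (((-275328 + 1143079) + 186073) - 325863) + 1 = ((867751 + 186073) - 325863) + 1 = (1053824 - 325863) + 1 = 727961 + 1 = 727962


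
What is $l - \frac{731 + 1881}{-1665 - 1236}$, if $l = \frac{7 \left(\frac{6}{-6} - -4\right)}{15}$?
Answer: $\frac{33367}{14505} \approx 2.3004$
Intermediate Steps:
$l = \frac{7}{5}$ ($l = 7 \left(6 \left(- \frac{1}{6}\right) + 4\right) \frac{1}{15} = 7 \left(-1 + 4\right) \frac{1}{15} = 7 \cdot 3 \cdot \frac{1}{15} = 21 \cdot \frac{1}{15} = \frac{7}{5} \approx 1.4$)
$l - \frac{731 + 1881}{-1665 - 1236} = \frac{7}{5} - \frac{731 + 1881}{-1665 - 1236} = \frac{7}{5} - \frac{2612}{-2901} = \frac{7}{5} - 2612 \left(- \frac{1}{2901}\right) = \frac{7}{5} - - \frac{2612}{2901} = \frac{7}{5} + \frac{2612}{2901} = \frac{33367}{14505}$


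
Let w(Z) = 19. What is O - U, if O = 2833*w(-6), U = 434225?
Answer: -380398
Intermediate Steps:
O = 53827 (O = 2833*19 = 53827)
O - U = 53827 - 1*434225 = 53827 - 434225 = -380398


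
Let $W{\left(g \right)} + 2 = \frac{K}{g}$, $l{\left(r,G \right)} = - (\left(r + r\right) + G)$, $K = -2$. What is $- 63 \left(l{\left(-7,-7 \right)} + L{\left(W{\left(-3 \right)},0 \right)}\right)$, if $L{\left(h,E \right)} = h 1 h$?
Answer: $-1435$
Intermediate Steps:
$l{\left(r,G \right)} = - G - 2 r$ ($l{\left(r,G \right)} = - (2 r + G) = - (G + 2 r) = - G - 2 r$)
$W{\left(g \right)} = -2 - \frac{2}{g}$
$L{\left(h,E \right)} = h^{2}$ ($L{\left(h,E \right)} = h h = h^{2}$)
$- 63 \left(l{\left(-7,-7 \right)} + L{\left(W{\left(-3 \right)},0 \right)}\right) = - 63 \left(\left(\left(-1\right) \left(-7\right) - -14\right) + \left(-2 - \frac{2}{-3}\right)^{2}\right) = - 63 \left(\left(7 + 14\right) + \left(-2 - - \frac{2}{3}\right)^{2}\right) = - 63 \left(21 + \left(-2 + \frac{2}{3}\right)^{2}\right) = - 63 \left(21 + \left(- \frac{4}{3}\right)^{2}\right) = - 63 \left(21 + \frac{16}{9}\right) = \left(-63\right) \frac{205}{9} = -1435$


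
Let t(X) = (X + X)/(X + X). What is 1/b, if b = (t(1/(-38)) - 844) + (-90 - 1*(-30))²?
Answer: 1/2757 ≈ 0.00036271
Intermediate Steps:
t(X) = 1 (t(X) = (2*X)/((2*X)) = (2*X)*(1/(2*X)) = 1)
b = 2757 (b = (1 - 844) + (-90 - 1*(-30))² = -843 + (-90 + 30)² = -843 + (-60)² = -843 + 3600 = 2757)
1/b = 1/2757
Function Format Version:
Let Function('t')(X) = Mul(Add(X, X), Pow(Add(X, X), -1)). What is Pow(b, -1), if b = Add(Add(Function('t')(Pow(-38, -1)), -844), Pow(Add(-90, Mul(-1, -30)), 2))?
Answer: Rational(1, 2757) ≈ 0.00036271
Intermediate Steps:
Function('t')(X) = 1 (Function('t')(X) = Mul(Mul(2, X), Pow(Mul(2, X), -1)) = Mul(Mul(2, X), Mul(Rational(1, 2), Pow(X, -1))) = 1)
b = 2757 (b = Add(Add(1, -844), Pow(Add(-90, Mul(-1, -30)), 2)) = Add(-843, Pow(Add(-90, 30), 2)) = Add(-843, Pow(-60, 2)) = Add(-843, 3600) = 2757)
Pow(b, -1) = Pow(2757, -1) = Rational(1, 2757)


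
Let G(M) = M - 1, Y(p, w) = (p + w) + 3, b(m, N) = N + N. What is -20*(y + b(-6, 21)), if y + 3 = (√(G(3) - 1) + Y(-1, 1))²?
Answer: -1100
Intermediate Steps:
b(m, N) = 2*N
Y(p, w) = 3 + p + w
G(M) = -1 + M
y = 13 (y = -3 + (√((-1 + 3) - 1) + (3 - 1 + 1))² = -3 + (√(2 - 1) + 3)² = -3 + (√1 + 3)² = -3 + (1 + 3)² = -3 + 4² = -3 + 16 = 13)
-20*(y + b(-6, 21)) = -20*(13 + 2*21) = -20*(13 + 42) = -20*55 = -1100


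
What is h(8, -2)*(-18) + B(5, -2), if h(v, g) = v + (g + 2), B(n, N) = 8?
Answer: -136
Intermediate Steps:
h(v, g) = 2 + g + v (h(v, g) = v + (2 + g) = 2 + g + v)
h(8, -2)*(-18) + B(5, -2) = (2 - 2 + 8)*(-18) + 8 = 8*(-18) + 8 = -144 + 8 = -136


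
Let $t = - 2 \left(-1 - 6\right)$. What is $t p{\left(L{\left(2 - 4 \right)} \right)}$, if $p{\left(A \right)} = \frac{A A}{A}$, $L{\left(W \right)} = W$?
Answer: $-28$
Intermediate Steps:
$t = 14$ ($t = \left(-2\right) \left(-7\right) = 14$)
$p{\left(A \right)} = A$ ($p{\left(A \right)} = \frac{A^{2}}{A} = A$)
$t p{\left(L{\left(2 - 4 \right)} \right)} = 14 \left(2 - 4\right) = 14 \left(-2\right) = -28$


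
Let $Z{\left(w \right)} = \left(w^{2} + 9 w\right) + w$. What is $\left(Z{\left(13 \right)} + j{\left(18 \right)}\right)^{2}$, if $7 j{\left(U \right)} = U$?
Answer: $\frac{4456321}{49} \approx 90945.0$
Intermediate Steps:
$j{\left(U \right)} = \frac{U}{7}$
$Z{\left(w \right)} = w^{2} + 10 w$
$\left(Z{\left(13 \right)} + j{\left(18 \right)}\right)^{2} = \left(13 \left(10 + 13\right) + \frac{1}{7} \cdot 18\right)^{2} = \left(13 \cdot 23 + \frac{18}{7}\right)^{2} = \left(299 + \frac{18}{7}\right)^{2} = \left(\frac{2111}{7}\right)^{2} = \frac{4456321}{49}$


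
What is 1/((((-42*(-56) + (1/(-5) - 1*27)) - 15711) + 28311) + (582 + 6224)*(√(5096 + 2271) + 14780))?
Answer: 628797530/63259680575628569 - 85075*√7367/126519361151257138 ≈ 9.8822e-9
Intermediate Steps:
1/((((-42*(-56) + (1/(-5) - 1*27)) - 15711) + 28311) + (582 + 6224)*(√(5096 + 2271) + 14780)) = 1/((((2352 + (-⅕ - 27)) - 15711) + 28311) + 6806*(√7367 + 14780)) = 1/((((2352 - 136/5) - 15711) + 28311) + 6806*(14780 + √7367)) = 1/(((11624/5 - 15711) + 28311) + (100592680 + 6806*√7367)) = 1/((-66931/5 + 28311) + (100592680 + 6806*√7367)) = 1/(74624/5 + (100592680 + 6806*√7367)) = 1/(503038024/5 + 6806*√7367)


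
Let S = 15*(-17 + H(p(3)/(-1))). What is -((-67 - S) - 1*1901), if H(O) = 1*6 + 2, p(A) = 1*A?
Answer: 1833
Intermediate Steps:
p(A) = A
H(O) = 8 (H(O) = 6 + 2 = 8)
S = -135 (S = 15*(-17 + 8) = 15*(-9) = -135)
-((-67 - S) - 1*1901) = -((-67 - 1*(-135)) - 1*1901) = -((-67 + 135) - 1901) = -(68 - 1901) = -1*(-1833) = 1833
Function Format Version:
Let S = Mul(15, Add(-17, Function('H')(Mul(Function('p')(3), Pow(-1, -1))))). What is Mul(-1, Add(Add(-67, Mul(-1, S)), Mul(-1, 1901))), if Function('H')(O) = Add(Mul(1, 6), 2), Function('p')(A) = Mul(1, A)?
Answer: 1833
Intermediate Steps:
Function('p')(A) = A
Function('H')(O) = 8 (Function('H')(O) = Add(6, 2) = 8)
S = -135 (S = Mul(15, Add(-17, 8)) = Mul(15, -9) = -135)
Mul(-1, Add(Add(-67, Mul(-1, S)), Mul(-1, 1901))) = Mul(-1, Add(Add(-67, Mul(-1, -135)), Mul(-1, 1901))) = Mul(-1, Add(Add(-67, 135), -1901)) = Mul(-1, Add(68, -1901)) = Mul(-1, -1833) = 1833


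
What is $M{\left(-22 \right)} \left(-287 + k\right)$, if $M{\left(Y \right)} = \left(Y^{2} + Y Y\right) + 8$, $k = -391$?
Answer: $-661728$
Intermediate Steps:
$M{\left(Y \right)} = 8 + 2 Y^{2}$ ($M{\left(Y \right)} = \left(Y^{2} + Y^{2}\right) + 8 = 2 Y^{2} + 8 = 8 + 2 Y^{2}$)
$M{\left(-22 \right)} \left(-287 + k\right) = \left(8 + 2 \left(-22\right)^{2}\right) \left(-287 - 391\right) = \left(8 + 2 \cdot 484\right) \left(-678\right) = \left(8 + 968\right) \left(-678\right) = 976 \left(-678\right) = -661728$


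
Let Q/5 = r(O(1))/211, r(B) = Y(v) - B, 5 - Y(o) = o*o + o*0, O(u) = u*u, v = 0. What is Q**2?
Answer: 400/44521 ≈ 0.0089845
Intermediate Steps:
O(u) = u**2
Y(o) = 5 - o**2 (Y(o) = 5 - (o*o + o*0) = 5 - (o**2 + 0) = 5 - o**2)
r(B) = 5 - B (r(B) = (5 - 1*0**2) - B = (5 - 1*0) - B = (5 + 0) - B = 5 - B)
Q = 20/211 (Q = 5*((5 - 1*1**2)/211) = 5*((5 - 1*1)*(1/211)) = 5*((5 - 1)*(1/211)) = 5*(4*(1/211)) = 5*(4/211) = 20/211 ≈ 0.094787)
Q**2 = (20/211)**2 = 400/44521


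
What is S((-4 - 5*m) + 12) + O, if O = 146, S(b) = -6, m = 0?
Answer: 140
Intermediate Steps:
S((-4 - 5*m) + 12) + O = -6 + 146 = 140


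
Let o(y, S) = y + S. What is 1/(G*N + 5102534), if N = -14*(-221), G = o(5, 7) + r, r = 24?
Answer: 1/5213918 ≈ 1.9179e-7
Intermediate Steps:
o(y, S) = S + y
G = 36 (G = (7 + 5) + 24 = 12 + 24 = 36)
N = 3094
1/(G*N + 5102534) = 1/(36*3094 + 5102534) = 1/(111384 + 5102534) = 1/5213918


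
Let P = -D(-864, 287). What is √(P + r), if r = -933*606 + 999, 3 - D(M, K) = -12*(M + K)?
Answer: 3*I*√61942 ≈ 746.64*I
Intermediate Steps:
D(M, K) = 3 + 12*K + 12*M (D(M, K) = 3 - (-12)*(M + K) = 3 - (-12)*(K + M) = 3 - (-12*K - 12*M) = 3 + (12*K + 12*M) = 3 + 12*K + 12*M)
r = -564399 (r = -565398 + 999 = -564399)
P = 6921 (P = -(3 + 12*287 + 12*(-864)) = -(3 + 3444 - 10368) = -1*(-6921) = 6921)
√(P + r) = √(6921 - 564399) = √(-557478) = 3*I*√61942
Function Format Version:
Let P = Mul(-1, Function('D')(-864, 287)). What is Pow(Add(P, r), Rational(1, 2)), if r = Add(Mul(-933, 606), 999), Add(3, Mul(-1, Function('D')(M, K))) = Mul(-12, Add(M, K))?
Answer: Mul(3, I, Pow(61942, Rational(1, 2))) ≈ Mul(746.64, I)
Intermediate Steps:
Function('D')(M, K) = Add(3, Mul(12, K), Mul(12, M)) (Function('D')(M, K) = Add(3, Mul(-1, Mul(-12, Add(M, K)))) = Add(3, Mul(-1, Mul(-12, Add(K, M)))) = Add(3, Mul(-1, Add(Mul(-12, K), Mul(-12, M)))) = Add(3, Add(Mul(12, K), Mul(12, M))) = Add(3, Mul(12, K), Mul(12, M)))
r = -564399 (r = Add(-565398, 999) = -564399)
P = 6921 (P = Mul(-1, Add(3, Mul(12, 287), Mul(12, -864))) = Mul(-1, Add(3, 3444, -10368)) = Mul(-1, -6921) = 6921)
Pow(Add(P, r), Rational(1, 2)) = Pow(Add(6921, -564399), Rational(1, 2)) = Pow(-557478, Rational(1, 2)) = Mul(3, I, Pow(61942, Rational(1, 2)))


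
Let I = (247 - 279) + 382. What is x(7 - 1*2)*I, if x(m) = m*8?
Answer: 14000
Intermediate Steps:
I = 350 (I = -32 + 382 = 350)
x(m) = 8*m
x(7 - 1*2)*I = (8*(7 - 1*2))*350 = (8*(7 - 2))*350 = (8*5)*350 = 40*350 = 14000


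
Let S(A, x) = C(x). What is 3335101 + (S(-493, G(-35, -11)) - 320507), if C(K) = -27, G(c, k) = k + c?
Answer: 3014567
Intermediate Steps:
G(c, k) = c + k
S(A, x) = -27
3335101 + (S(-493, G(-35, -11)) - 320507) = 3335101 + (-27 - 320507) = 3335101 - 320534 = 3014567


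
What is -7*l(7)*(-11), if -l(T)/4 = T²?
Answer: -15092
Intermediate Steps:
l(T) = -4*T²
-7*l(7)*(-11) = -(-28)*7²*(-11) = -(-28)*49*(-11) = -7*(-196)*(-11) = 1372*(-11) = -15092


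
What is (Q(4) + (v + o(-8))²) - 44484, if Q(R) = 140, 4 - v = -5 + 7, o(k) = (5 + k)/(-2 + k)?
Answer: -4433871/100 ≈ -44339.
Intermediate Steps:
o(k) = (5 + k)/(-2 + k)
v = 2 (v = 4 - (-5 + 7) = 4 - 1*2 = 4 - 2 = 2)
(Q(4) + (v + o(-8))²) - 44484 = (140 + (2 + (5 - 8)/(-2 - 8))²) - 44484 = (140 + (2 - 3/(-10))²) - 44484 = (140 + (2 - ⅒*(-3))²) - 44484 = (140 + (2 + 3/10)²) - 44484 = (140 + (23/10)²) - 44484 = (140 + 529/100) - 44484 = 14529/100 - 44484 = -4433871/100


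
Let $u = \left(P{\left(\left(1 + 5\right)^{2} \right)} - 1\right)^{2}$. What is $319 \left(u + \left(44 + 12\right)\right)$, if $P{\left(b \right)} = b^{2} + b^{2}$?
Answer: $2141554503$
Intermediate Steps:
$P{\left(b \right)} = 2 b^{2}$
$u = 6713281$ ($u = \left(2 \left(\left(1 + 5\right)^{2}\right)^{2} - 1\right)^{2} = \left(2 \left(6^{2}\right)^{2} - 1\right)^{2} = \left(2 \cdot 36^{2} - 1\right)^{2} = \left(2 \cdot 1296 - 1\right)^{2} = \left(2592 - 1\right)^{2} = 2591^{2} = 6713281$)
$319 \left(u + \left(44 + 12\right)\right) = 319 \left(6713281 + \left(44 + 12\right)\right) = 319 \left(6713281 + 56\right) = 319 \cdot 6713337 = 2141554503$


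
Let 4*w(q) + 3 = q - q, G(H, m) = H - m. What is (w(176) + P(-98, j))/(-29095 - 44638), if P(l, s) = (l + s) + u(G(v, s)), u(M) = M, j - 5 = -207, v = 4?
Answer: 379/294932 ≈ 0.0012850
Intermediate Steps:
j = -202 (j = 5 - 207 = -202)
P(l, s) = 4 + l (P(l, s) = (l + s) + (4 - s) = 4 + l)
w(q) = -3/4 (w(q) = -3/4 + (q - q)/4 = -3/4 + (1/4)*0 = -3/4 + 0 = -3/4)
(w(176) + P(-98, j))/(-29095 - 44638) = (-3/4 + (4 - 98))/(-29095 - 44638) = (-3/4 - 94)/(-73733) = -379/4*(-1/73733) = 379/294932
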